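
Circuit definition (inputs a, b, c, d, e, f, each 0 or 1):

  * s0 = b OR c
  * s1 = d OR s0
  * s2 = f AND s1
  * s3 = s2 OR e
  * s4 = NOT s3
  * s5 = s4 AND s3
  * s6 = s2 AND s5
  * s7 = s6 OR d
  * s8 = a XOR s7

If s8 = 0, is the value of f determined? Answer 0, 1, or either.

either

Both values of f occur among assignments with s8 = 0:
  f=0: a=0, b=0, c=0, d=0, e=0, f=0
  f=1: a=0, b=0, c=0, d=0, e=0, f=1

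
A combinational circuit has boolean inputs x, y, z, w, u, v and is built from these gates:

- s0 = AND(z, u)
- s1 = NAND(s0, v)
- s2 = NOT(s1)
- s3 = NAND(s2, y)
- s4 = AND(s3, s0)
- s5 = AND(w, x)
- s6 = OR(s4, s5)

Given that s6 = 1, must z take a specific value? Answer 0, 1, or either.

Both values of z occur among assignments with s6 = 1:
  z=0: x=1, y=0, z=0, w=1, u=0, v=0
  z=1: x=0, y=0, z=1, w=0, u=1, v=0

either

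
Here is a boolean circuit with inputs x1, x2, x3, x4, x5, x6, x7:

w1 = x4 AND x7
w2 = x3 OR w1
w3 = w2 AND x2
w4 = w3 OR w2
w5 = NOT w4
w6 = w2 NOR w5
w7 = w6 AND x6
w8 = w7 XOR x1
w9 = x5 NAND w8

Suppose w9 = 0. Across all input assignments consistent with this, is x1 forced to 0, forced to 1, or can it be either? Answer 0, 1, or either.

1

w9 = x5 NAND w8 must be 0, so both x5 = 1 and w8 = 1.
Every assignment with w9 = 0 has x1 = 1; there are 32 such assignment(s).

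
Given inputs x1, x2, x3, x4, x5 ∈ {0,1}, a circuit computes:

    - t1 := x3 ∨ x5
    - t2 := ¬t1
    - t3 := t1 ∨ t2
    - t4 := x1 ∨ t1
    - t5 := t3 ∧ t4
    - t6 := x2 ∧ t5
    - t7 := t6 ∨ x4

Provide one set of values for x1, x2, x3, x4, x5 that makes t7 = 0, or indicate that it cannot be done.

x1=1, x2=0, x3=1, x4=0, x5=1

t7 = t6 ∨ x4 must be 0, so both t6 = 0 and x4 = 0.
t6 = x2 ∧ t5 must be 0, so at least one of x2, t5 is 0.
Check with x1=1, x2=0, x3=1, x4=0, x5=1:
t1 = x3 ∨ x5 = 1 ∨ 1 = 1
t2 = ¬t1 = ¬1 = 0
t3 = t1 ∨ t2 = 1 ∨ 0 = 1
t4 = x1 ∨ t1 = 1 ∨ 1 = 1
t5 = t3 ∧ t4 = 1 ∧ 1 = 1
t6 = x2 ∧ t5 = 0 ∧ 1 = 0
t7 = t6 ∨ x4 = 0 ∨ 0 = 0
So t7 = 0 as required.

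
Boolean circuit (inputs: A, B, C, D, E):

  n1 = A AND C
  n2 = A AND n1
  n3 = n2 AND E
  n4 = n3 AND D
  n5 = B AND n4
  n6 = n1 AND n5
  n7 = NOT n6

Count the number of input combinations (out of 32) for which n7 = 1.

n7 = NOT n6 must be 1, so n6 = 0.
Enumerating the 32 input combinations, 31 give n7 = 1 and 1 give n7 = 0.

31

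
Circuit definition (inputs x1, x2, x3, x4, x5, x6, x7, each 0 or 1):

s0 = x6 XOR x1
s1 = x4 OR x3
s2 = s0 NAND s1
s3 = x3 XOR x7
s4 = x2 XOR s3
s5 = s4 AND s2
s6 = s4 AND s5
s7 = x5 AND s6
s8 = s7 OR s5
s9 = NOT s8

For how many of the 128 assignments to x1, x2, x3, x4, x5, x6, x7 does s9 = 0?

s9 = NOT s8 must be 0, so s8 = 1.
s8 = s7 OR s5 must be 1, so at least one of s7, s5 is 1.
Enumerating the 128 input combinations, 40 give s9 = 0 and 88 give s9 = 1.

40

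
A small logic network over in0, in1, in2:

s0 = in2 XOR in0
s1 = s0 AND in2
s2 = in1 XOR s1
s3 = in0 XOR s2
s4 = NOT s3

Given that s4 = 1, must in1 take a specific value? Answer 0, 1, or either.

either

Both values of in1 occur among assignments with s4 = 1:
  in1=0: in0=0, in1=0, in2=0
  in1=1: in0=0, in1=1, in2=1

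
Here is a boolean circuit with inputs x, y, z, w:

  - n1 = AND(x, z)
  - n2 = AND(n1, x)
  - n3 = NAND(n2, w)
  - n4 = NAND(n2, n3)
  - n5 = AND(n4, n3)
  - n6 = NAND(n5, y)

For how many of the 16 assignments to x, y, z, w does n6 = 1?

n6 = NAND(n5, y) must be 1, so at least one of n5, y is 0.
Enumerating the 16 input combinations, 10 give n6 = 1 and 6 give n6 = 0.

10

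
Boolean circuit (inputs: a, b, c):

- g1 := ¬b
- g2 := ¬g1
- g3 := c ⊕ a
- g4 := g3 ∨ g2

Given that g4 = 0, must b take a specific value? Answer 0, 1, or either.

g4 = g3 ∨ g2 must be 0, so both g3 = 0 and g2 = 0.
Every assignment with g4 = 0 has b = 0; there are 2 such assignment(s).
  a=0, b=0, c=0
  a=1, b=0, c=1

0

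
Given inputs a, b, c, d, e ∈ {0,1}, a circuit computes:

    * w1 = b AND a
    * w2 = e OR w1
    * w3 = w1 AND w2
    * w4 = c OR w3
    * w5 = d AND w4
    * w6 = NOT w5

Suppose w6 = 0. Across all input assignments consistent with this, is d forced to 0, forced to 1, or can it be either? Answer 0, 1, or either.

w6 = NOT w5 must be 0, so w5 = 1.
w5 = d AND w4 must be 1, so both d = 1 and w4 = 1.
Every assignment with w6 = 0 has d = 1; there are 10 such assignment(s).

1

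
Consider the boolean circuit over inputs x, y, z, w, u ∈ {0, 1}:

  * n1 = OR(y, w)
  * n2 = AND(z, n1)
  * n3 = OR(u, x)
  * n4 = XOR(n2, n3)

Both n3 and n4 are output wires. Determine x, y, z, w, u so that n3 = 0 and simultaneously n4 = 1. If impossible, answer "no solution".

Check with x=0 y=1 z=1 w=0 u=0:
n1 = OR(y, w) = OR(1, 0) = 1
n2 = AND(z, n1) = AND(1, 1) = 1
n3 = OR(u, x) = OR(0, 0) = 0
n4 = XOR(n2, n3) = XOR(1, 0) = 1
So n3 = 0 and n4 = 1.

x=0 y=1 z=1 w=0 u=0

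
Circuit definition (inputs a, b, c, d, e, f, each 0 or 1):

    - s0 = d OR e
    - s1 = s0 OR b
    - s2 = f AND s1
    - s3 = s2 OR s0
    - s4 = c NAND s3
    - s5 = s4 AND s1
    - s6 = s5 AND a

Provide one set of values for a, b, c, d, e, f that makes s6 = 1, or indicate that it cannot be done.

a=1, b=0, c=0, d=1, e=0, f=0

s6 = s5 AND a must be 1, so both s5 = 1 and a = 1.
Check with a=1, b=0, c=0, d=1, e=0, f=0:
s0 = d OR e = 1 OR 0 = 1
s1 = s0 OR b = 1 OR 0 = 1
s2 = f AND s1 = 0 AND 1 = 0
s3 = s2 OR s0 = 0 OR 1 = 1
s4 = c NAND s3 = 0 NAND 1 = 1
s5 = s4 AND s1 = 1 AND 1 = 1
s6 = s5 AND a = 1 AND 1 = 1
So s6 = 1 as required.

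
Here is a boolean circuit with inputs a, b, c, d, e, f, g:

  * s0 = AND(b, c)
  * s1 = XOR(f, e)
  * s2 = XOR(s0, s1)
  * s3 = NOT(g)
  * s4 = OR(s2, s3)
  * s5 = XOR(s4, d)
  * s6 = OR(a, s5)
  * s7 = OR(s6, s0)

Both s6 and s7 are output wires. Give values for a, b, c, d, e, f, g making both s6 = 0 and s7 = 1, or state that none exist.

Check with a=0, b=1, c=1, d=1, e=0, f=1, g=0:
s0 = AND(b, c) = AND(1, 1) = 1
s1 = XOR(f, e) = XOR(1, 0) = 1
s2 = XOR(s0, s1) = XOR(1, 1) = 0
s3 = NOT(g) = NOT 0 = 1
s4 = OR(s2, s3) = OR(0, 1) = 1
s5 = XOR(s4, d) = XOR(1, 1) = 0
s6 = OR(a, s5) = OR(0, 0) = 0
s7 = OR(s6, s0) = OR(0, 1) = 1
So s6 = 0 and s7 = 1.

a=0, b=1, c=1, d=1, e=0, f=1, g=0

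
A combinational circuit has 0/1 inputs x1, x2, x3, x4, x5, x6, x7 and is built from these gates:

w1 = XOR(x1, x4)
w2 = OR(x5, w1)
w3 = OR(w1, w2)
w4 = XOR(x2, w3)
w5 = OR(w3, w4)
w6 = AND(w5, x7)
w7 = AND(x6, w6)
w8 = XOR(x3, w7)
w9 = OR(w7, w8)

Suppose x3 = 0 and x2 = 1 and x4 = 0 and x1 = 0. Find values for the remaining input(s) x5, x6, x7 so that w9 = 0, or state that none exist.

x5=0 x6=1 x7=0

Check with x3 = 0 and x2 = 1 and x4 = 0 and x1 = 0 and x5=0, x6=1, x7=0:
w1 = XOR(x1, x4) = XOR(0, 0) = 0
w2 = OR(x5, w1) = OR(0, 0) = 0
w3 = OR(w1, w2) = OR(0, 0) = 0
w4 = XOR(x2, w3) = XOR(1, 0) = 1
w5 = OR(w3, w4) = OR(0, 1) = 1
w6 = AND(w5, x7) = AND(1, 0) = 0
w7 = AND(x6, w6) = AND(1, 0) = 0
w8 = XOR(x3, w7) = XOR(0, 0) = 0
w9 = OR(w7, w8) = OR(0, 0) = 0
So w9 = 0.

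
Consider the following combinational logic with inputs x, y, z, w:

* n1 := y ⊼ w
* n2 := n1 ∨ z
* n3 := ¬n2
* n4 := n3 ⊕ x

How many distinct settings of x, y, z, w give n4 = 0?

n4 = n3 ⊕ x must be 0, so n3 and x are equal.
Enumerating the 16 input combinations, 8 give n4 = 0 and 8 give n4 = 1.

8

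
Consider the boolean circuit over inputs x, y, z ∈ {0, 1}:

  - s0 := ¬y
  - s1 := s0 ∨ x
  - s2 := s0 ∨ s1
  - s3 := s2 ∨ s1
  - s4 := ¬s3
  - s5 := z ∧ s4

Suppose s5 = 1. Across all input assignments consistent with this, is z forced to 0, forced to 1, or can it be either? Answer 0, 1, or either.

1

s5 = z ∧ s4 must be 1, so both z = 1 and s4 = 1.
s4 = ¬s3 must be 1, so s3 = 0.
Every assignment with s5 = 1 has z = 1; there are 1 such assignment(s).
  x=0, y=1, z=1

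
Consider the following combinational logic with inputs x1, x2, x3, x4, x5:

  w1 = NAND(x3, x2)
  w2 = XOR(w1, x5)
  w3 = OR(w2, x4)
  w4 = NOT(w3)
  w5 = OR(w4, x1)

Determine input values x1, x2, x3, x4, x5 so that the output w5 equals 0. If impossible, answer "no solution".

x1=0, x2=0, x3=0, x4=1, x5=0

w5 = OR(w4, x1) must be 0, so both w4 = 0 and x1 = 0.
Check with x1=0, x2=0, x3=0, x4=1, x5=0:
w1 = NAND(x3, x2) = NAND(0, 0) = 1
w2 = XOR(w1, x5) = XOR(1, 0) = 1
w3 = OR(w2, x4) = OR(1, 1) = 1
w4 = NOT(w3) = NOT 1 = 0
w5 = OR(w4, x1) = OR(0, 0) = 0
So w5 = 0 as required.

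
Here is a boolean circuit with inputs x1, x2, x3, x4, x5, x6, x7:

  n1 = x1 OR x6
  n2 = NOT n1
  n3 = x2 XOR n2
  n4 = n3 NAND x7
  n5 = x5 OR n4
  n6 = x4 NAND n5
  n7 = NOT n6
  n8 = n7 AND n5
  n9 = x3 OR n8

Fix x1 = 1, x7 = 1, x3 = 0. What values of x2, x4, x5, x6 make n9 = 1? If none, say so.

x2=0 x4=1 x5=0 x6=0

Check with x1 = 1, x7 = 1, x3 = 0 and x2=0, x4=1, x5=0, x6=0:
n1 = x1 OR x6 = 1 OR 0 = 1
n2 = NOT n1 = NOT 1 = 0
n3 = x2 XOR n2 = 0 XOR 0 = 0
n4 = n3 NAND x7 = 0 NAND 1 = 1
n5 = x5 OR n4 = 0 OR 1 = 1
n6 = x4 NAND n5 = 1 NAND 1 = 0
n7 = NOT n6 = NOT 0 = 1
n8 = n7 AND n5 = 1 AND 1 = 1
n9 = x3 OR n8 = 0 OR 1 = 1
So n9 = 1.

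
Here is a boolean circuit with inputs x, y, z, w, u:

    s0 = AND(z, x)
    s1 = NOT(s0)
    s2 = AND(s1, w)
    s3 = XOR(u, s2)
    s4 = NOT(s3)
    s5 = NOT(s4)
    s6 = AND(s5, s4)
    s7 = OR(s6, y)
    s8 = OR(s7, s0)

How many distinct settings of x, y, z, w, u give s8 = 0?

s8 = OR(s7, s0) must be 0, so both s7 = 0 and s0 = 0.
s7 = OR(s6, y) must be 0, so both s6 = 0 and y = 0.
Enumerating the 32 input combinations, 12 give s8 = 0 and 20 give s8 = 1.

12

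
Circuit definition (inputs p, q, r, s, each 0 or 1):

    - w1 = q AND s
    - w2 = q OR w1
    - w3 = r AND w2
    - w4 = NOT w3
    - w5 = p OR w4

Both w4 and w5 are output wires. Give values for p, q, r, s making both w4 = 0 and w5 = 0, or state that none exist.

Check with p=0, q=1, r=1, s=0:
w1 = q AND s = 1 AND 0 = 0
w2 = q OR w1 = 1 OR 0 = 1
w3 = r AND w2 = 1 AND 1 = 1
w4 = NOT w3 = NOT 1 = 0
w5 = p OR w4 = 0 OR 0 = 0
So w4 = 0 and w5 = 0.

p=0, q=1, r=1, s=0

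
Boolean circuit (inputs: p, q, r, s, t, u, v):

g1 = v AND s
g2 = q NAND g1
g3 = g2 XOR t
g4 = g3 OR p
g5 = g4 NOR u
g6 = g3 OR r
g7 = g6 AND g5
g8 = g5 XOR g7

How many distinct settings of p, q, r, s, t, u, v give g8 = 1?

g8 = g5 XOR g7 must be 1, so g5 and g7 differ.
Enumerating the 128 input combinations, 8 give g8 = 1 and 120 give g8 = 0.

8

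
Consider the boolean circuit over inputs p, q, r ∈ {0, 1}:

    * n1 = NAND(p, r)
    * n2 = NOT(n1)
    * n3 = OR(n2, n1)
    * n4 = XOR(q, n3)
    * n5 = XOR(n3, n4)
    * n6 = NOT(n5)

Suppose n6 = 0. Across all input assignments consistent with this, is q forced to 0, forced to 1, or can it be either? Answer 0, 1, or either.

1

n6 = NOT(n5) must be 0, so n5 = 1.
n5 = XOR(n3, n4) must be 1, so n3 and n4 differ.
Every assignment with n6 = 0 has q = 1; there are 4 such assignment(s).
  p=0, q=1, r=0
  p=0, q=1, r=1
  p=1, q=1, r=0
  p=1, q=1, r=1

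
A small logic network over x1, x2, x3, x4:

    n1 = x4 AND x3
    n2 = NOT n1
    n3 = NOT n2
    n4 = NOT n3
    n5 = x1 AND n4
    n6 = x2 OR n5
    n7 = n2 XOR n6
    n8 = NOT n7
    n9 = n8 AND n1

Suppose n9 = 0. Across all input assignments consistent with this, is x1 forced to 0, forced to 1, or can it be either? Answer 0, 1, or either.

Both values of x1 occur among assignments with n9 = 0:
  x1=0: x1=0, x2=0, x3=0, x4=0
  x1=1: x1=1, x2=0, x3=0, x4=0

either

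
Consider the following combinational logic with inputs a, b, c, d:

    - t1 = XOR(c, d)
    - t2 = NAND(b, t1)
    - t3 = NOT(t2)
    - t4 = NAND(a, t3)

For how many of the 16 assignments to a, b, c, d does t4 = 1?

14

t4 = NAND(a, t3) must be 1, so at least one of a, t3 is 0.
Enumerating the 16 input combinations, 14 give t4 = 1 and 2 give t4 = 0.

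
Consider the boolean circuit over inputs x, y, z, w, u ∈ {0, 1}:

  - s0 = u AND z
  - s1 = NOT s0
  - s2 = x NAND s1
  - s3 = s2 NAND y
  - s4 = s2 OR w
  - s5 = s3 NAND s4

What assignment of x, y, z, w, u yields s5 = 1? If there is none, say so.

Check with x=1, y=1, z=1, w=1, u=1:
s0 = u AND z = 1 AND 1 = 1
s1 = NOT s0 = NOT 1 = 0
s2 = x NAND s1 = 1 NAND 0 = 1
s3 = s2 NAND y = 1 NAND 1 = 0
s4 = s2 OR w = 1 OR 1 = 1
s5 = s3 NAND s4 = 0 NAND 1 = 1
So s5 = 1 as required.

x=1, y=1, z=1, w=1, u=1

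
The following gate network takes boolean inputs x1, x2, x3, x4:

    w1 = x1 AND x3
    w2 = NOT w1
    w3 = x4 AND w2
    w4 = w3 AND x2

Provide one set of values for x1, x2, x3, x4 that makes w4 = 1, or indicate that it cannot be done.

x1=1, x2=1, x3=0, x4=1

w4 = w3 AND x2 must be 1, so both w3 = 1 and x2 = 1.
w3 = x4 AND w2 must be 1, so both x4 = 1 and w2 = 1.
w2 = NOT w1 must be 1, so w1 = 0.
Check with x1=1, x2=1, x3=0, x4=1:
w1 = x1 AND x3 = 1 AND 0 = 0
w2 = NOT w1 = NOT 0 = 1
w3 = x4 AND w2 = 1 AND 1 = 1
w4 = w3 AND x2 = 1 AND 1 = 1
So w4 = 1 as required.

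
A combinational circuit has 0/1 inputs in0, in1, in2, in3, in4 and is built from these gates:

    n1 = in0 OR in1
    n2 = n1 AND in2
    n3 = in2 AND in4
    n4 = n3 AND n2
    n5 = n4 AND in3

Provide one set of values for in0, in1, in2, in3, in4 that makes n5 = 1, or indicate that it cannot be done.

in0=1, in1=0, in2=1, in3=1, in4=1

n5 = n4 AND in3 must be 1, so both n4 = 1 and in3 = 1.
n4 = n3 AND n2 must be 1, so both n3 = 1 and n2 = 1.
Check with in0=1, in1=0, in2=1, in3=1, in4=1:
n1 = in0 OR in1 = 1 OR 0 = 1
n2 = n1 AND in2 = 1 AND 1 = 1
n3 = in2 AND in4 = 1 AND 1 = 1
n4 = n3 AND n2 = 1 AND 1 = 1
n5 = n4 AND in3 = 1 AND 1 = 1
So n5 = 1 as required.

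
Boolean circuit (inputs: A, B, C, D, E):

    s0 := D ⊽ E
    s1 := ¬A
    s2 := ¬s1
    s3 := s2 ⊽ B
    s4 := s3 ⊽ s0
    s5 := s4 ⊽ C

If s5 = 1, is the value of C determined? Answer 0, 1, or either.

s5 = s4 ⊽ C must be 1, so both s4 = 0 and C = 0.
s4 = s3 ⊽ s0 must be 0, so at least one of s3, s0 is 1.
Every assignment with s5 = 1 has C = 0; there are 7 such assignment(s).

0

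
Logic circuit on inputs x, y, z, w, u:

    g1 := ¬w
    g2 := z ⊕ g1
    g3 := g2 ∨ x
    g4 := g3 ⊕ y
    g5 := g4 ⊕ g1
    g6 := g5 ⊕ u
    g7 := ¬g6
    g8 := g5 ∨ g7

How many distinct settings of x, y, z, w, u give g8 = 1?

24

g8 = g5 ∨ g7 must be 1, so at least one of g5, g7 is 1.
Enumerating the 32 input combinations, 24 give g8 = 1 and 8 give g8 = 0.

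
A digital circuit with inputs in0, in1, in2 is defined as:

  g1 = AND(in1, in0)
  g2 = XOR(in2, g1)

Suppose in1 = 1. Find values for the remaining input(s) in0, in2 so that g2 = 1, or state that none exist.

in0=0, in2=1

Check with in1 = 1 and in0=0, in2=1:
g1 = AND(in1, in0) = AND(1, 0) = 0
g2 = XOR(in2, g1) = XOR(1, 0) = 1
So g2 = 1.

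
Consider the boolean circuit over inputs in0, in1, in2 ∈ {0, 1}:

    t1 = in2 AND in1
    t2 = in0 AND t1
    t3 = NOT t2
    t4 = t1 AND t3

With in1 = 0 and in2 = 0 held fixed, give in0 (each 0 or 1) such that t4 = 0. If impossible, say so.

t4 = t1 AND t3 must be 0, so at least one of t1, t3 is 0.
Check with in1 = 0 and in2 = 0 and in0=0:
t1 = in2 AND in1 = 0 AND 0 = 0
t2 = in0 AND t1 = 0 AND 0 = 0
t3 = NOT t2 = NOT 0 = 1
t4 = t1 AND t3 = 0 AND 1 = 0
So t4 = 0.

in0=0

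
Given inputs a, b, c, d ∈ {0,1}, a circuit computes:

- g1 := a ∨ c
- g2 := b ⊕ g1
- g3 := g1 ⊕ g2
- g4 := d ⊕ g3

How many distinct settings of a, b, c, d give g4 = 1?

g4 = d ⊕ g3 must be 1, so d and g3 differ.
Enumerating the 16 input combinations, 8 give g4 = 1 and 8 give g4 = 0.

8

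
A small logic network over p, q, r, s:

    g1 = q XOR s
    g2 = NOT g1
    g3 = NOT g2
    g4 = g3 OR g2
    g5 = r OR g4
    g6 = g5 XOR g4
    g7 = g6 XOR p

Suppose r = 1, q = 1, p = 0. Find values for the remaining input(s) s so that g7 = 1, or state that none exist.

no solution exists

With r = 1, q = 1, p = 0 fixed, none of the 2 settings of s give g7 = 1.
For example, with s=0:
g1 = q XOR s = 1 XOR 0 = 1
g2 = NOT g1 = NOT 1 = 0
g3 = NOT g2 = NOT 0 = 1
g4 = g3 OR g2 = 1 OR 0 = 1
g5 = r OR g4 = 1 OR 1 = 1
g6 = g5 XOR g4 = 1 XOR 1 = 0
g7 = g6 XOR p = 0 XOR 0 = 0
giving g7 = 0 ≠ 1.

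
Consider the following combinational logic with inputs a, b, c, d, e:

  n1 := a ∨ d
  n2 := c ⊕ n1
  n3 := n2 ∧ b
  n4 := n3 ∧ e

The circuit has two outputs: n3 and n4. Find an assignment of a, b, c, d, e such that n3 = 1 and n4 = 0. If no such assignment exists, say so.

Check with a=1, b=1, c=0, d=1, e=0:
n1 = a ∨ d = 1 ∨ 1 = 1
n2 = c ⊕ n1 = 0 ⊕ 1 = 1
n3 = n2 ∧ b = 1 ∧ 1 = 1
n4 = n3 ∧ e = 1 ∧ 0 = 0
So n3 = 1 and n4 = 0.

a=1, b=1, c=0, d=1, e=0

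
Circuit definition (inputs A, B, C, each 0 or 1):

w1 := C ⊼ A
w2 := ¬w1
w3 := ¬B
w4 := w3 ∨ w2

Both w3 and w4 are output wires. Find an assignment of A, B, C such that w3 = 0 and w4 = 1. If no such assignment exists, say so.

Check with A=1, B=1, C=1:
w1 = C ⊼ A = 1 ⊼ 1 = 0
w2 = ¬w1 = ¬0 = 1
w3 = ¬B = ¬1 = 0
w4 = w3 ∨ w2 = 0 ∨ 1 = 1
So w3 = 0 and w4 = 1.

A=1, B=1, C=1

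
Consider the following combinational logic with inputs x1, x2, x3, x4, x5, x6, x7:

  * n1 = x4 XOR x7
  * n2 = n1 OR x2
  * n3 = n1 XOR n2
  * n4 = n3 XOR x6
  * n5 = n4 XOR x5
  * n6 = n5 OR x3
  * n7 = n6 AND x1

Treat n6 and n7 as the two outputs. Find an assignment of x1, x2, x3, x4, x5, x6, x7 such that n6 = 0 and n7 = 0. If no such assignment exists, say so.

x1=1 x2=1 x3=0 x4=0 x5=1 x6=0 x7=0

Check with x1=1 x2=1 x3=0 x4=0 x5=1 x6=0 x7=0:
n1 = x4 XOR x7 = 0 XOR 0 = 0
n2 = n1 OR x2 = 0 OR 1 = 1
n3 = n1 XOR n2 = 0 XOR 1 = 1
n4 = n3 XOR x6 = 1 XOR 0 = 1
n5 = n4 XOR x5 = 1 XOR 1 = 0
n6 = n5 OR x3 = 0 OR 0 = 0
n7 = n6 AND x1 = 0 AND 1 = 0
So n6 = 0 and n7 = 0.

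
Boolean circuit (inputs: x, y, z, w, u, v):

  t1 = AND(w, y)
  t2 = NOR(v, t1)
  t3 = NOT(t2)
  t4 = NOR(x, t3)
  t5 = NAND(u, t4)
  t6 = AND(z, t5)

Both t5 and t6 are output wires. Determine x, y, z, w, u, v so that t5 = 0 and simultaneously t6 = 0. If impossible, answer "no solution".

x=0 y=0 z=0 w=0 u=1 v=0

Check with x=0 y=0 z=0 w=0 u=1 v=0:
t1 = AND(w, y) = AND(0, 0) = 0
t2 = NOR(v, t1) = NOR(0, 0) = 1
t3 = NOT(t2) = NOT 1 = 0
t4 = NOR(x, t3) = NOR(0, 0) = 1
t5 = NAND(u, t4) = NAND(1, 1) = 0
t6 = AND(z, t5) = AND(0, 0) = 0
So t5 = 0 and t6 = 0.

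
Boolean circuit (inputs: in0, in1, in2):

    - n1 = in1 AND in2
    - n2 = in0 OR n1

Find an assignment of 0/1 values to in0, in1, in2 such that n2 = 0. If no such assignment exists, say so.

n2 = in0 OR n1 must be 0, so both in0 = 0 and n1 = 0.
Check with in0=0 in1=0 in2=1:
n1 = in1 AND in2 = 0 AND 1 = 0
n2 = in0 OR n1 = 0 OR 0 = 0
So n2 = 0 as required.

in0=0 in1=0 in2=1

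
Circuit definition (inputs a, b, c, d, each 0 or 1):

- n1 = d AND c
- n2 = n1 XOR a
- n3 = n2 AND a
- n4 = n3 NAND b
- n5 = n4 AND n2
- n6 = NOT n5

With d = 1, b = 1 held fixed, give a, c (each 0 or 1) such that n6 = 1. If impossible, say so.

a=0, c=0

n6 = NOT n5 must be 1, so n5 = 0.
Check with d = 1, b = 1 and a=0, c=0:
n1 = d AND c = 1 AND 0 = 0
n2 = n1 XOR a = 0 XOR 0 = 0
n3 = n2 AND a = 0 AND 0 = 0
n4 = n3 NAND b = 0 NAND 1 = 1
n5 = n4 AND n2 = 1 AND 0 = 0
n6 = NOT n5 = NOT 0 = 1
So n6 = 1.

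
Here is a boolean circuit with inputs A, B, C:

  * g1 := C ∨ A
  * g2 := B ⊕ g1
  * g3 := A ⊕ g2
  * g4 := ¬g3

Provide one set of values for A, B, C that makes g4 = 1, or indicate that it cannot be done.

g4 = ¬g3 must be 1, so g3 = 0.
g3 = A ⊕ g2 must be 0, so A and g2 are equal.
Check with A=0, B=1, C=1:
g1 = C ∨ A = 1 ∨ 0 = 1
g2 = B ⊕ g1 = 1 ⊕ 1 = 0
g3 = A ⊕ g2 = 0 ⊕ 0 = 0
g4 = ¬g3 = ¬0 = 1
So g4 = 1 as required.

A=0, B=1, C=1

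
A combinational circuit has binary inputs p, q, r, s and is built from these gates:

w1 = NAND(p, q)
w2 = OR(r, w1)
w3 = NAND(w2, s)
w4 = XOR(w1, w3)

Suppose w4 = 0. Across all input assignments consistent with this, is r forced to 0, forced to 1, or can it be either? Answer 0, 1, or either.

either

Both values of r occur among assignments with w4 = 0:
  r=0: p=0, q=0, r=0, s=0
  r=1: p=0, q=0, r=1, s=0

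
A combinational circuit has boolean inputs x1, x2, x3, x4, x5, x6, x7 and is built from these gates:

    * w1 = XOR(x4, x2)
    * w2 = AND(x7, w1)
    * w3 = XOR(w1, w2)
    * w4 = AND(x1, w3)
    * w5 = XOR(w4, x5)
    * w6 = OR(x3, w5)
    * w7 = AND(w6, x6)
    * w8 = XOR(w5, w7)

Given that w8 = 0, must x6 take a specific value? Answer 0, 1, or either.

Both values of x6 occur among assignments with w8 = 0:
  x6=0: x1=0, x2=0, x3=0, x4=0, x5=0, x6=0, x7=0
  x6=1: x1=0, x2=0, x3=0, x4=0, x5=0, x6=1, x7=0

either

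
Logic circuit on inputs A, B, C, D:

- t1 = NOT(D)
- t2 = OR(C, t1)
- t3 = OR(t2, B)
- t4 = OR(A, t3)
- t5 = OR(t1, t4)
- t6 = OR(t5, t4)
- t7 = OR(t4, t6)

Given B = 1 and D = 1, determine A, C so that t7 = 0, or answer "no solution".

With B = 1 and D = 1 fixed, none of the 4 settings of A, C give t7 = 0.
For example, with A=1, C=0:
t1 = NOT(D) = NOT 1 = 0
t2 = OR(C, t1) = OR(0, 0) = 0
t3 = OR(t2, B) = OR(0, 1) = 1
t4 = OR(A, t3) = OR(1, 1) = 1
t5 = OR(t1, t4) = OR(0, 1) = 1
t6 = OR(t5, t4) = OR(1, 1) = 1
t7 = OR(t4, t6) = OR(1, 1) = 1
giving t7 = 1 ≠ 0.

no solution exists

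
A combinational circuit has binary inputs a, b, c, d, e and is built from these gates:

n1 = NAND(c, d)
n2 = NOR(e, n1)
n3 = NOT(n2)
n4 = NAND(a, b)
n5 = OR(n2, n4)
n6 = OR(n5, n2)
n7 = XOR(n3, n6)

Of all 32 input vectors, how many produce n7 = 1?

11

n7 = XOR(n3, n6) must be 1, so n3 and n6 differ.
Enumerating the 32 input combinations, 11 give n7 = 1 and 21 give n7 = 0.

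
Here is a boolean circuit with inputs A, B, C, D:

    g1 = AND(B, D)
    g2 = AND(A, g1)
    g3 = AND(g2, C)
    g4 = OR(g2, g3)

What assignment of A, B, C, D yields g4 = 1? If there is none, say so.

A=1 B=1 C=0 D=1

Check with A=1 B=1 C=0 D=1:
g1 = AND(B, D) = AND(1, 1) = 1
g2 = AND(A, g1) = AND(1, 1) = 1
g3 = AND(g2, C) = AND(1, 0) = 0
g4 = OR(g2, g3) = OR(1, 0) = 1
So g4 = 1 as required.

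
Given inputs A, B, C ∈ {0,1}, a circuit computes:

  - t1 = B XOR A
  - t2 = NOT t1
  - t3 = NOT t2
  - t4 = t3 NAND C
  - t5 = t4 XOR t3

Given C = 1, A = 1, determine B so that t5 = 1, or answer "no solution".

t5 = t4 XOR t3 must be 1, so t4 and t3 differ.
Check with C = 1, A = 1 and B=1:
t1 = B XOR A = 1 XOR 1 = 0
t2 = NOT t1 = NOT 0 = 1
t3 = NOT t2 = NOT 1 = 0
t4 = t3 NAND C = 0 NAND 1 = 1
t5 = t4 XOR t3 = 1 XOR 0 = 1
So t5 = 1.

B=1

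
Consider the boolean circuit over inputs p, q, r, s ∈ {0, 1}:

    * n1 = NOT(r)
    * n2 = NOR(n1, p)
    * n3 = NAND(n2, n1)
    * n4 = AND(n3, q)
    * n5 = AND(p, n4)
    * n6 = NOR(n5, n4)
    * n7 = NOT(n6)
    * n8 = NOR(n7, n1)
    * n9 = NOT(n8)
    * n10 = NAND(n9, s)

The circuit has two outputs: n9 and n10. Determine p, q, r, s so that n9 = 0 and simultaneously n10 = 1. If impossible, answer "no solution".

p=1, q=0, r=1, s=0

Check with p=1, q=0, r=1, s=0:
n1 = NOT(r) = NOT 1 = 0
n2 = NOR(n1, p) = NOR(0, 1) = 0
n3 = NAND(n2, n1) = NAND(0, 0) = 1
n4 = AND(n3, q) = AND(1, 0) = 0
n5 = AND(p, n4) = AND(1, 0) = 0
n6 = NOR(n5, n4) = NOR(0, 0) = 1
n7 = NOT(n6) = NOT 1 = 0
n8 = NOR(n7, n1) = NOR(0, 0) = 1
n9 = NOT(n8) = NOT 1 = 0
n10 = NAND(n9, s) = NAND(0, 0) = 1
So n9 = 0 and n10 = 1.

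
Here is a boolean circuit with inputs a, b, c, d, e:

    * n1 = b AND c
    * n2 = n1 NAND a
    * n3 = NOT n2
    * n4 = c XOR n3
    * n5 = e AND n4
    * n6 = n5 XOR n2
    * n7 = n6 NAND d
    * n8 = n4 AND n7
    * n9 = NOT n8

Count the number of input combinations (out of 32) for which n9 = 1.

23

n9 = NOT n8 must be 1, so n8 = 0.
n8 = n4 AND n7 must be 0, so at least one of n4, n7 is 0.
Enumerating the 32 input combinations, 23 give n9 = 1 and 9 give n9 = 0.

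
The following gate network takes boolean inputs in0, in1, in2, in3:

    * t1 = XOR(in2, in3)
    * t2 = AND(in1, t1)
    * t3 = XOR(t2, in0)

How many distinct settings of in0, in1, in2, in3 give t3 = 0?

t3 = XOR(t2, in0) must be 0, so t2 and in0 are equal.
Enumerating the 16 input combinations, 8 give t3 = 0 and 8 give t3 = 1.

8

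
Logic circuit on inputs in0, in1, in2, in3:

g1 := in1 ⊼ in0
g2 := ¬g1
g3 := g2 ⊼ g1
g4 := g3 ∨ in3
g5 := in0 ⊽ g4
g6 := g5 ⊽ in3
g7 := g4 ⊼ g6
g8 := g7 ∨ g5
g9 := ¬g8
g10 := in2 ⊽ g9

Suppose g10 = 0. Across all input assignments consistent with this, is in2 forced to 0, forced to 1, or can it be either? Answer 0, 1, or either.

either

Both values of in2 occur among assignments with g10 = 0:
  in2=0: in0=0, in1=0, in2=0, in3=0
  in2=1: in0=0, in1=0, in2=1, in3=0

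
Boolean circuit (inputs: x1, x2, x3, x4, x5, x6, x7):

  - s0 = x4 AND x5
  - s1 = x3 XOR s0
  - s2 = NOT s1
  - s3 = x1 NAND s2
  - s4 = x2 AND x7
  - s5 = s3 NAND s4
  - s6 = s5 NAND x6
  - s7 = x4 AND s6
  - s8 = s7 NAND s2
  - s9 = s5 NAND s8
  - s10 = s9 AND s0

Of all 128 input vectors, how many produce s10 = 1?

s10 = s9 AND s0 must be 1, so both s9 = 1 and s0 = 1.
s9 = s5 NAND s8 must be 1, so at least one of s5, s8 is 0.
Enumerating the 128 input combinations, 13 give s10 = 1 and 115 give s10 = 0.

13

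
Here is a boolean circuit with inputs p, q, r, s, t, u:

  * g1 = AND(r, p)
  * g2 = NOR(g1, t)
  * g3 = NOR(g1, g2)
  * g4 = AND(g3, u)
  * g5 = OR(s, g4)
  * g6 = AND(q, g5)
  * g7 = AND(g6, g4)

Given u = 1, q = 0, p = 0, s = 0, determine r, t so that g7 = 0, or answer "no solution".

g7 = AND(g6, g4) must be 0, so at least one of g6, g4 is 0.
Check with u = 1, q = 0, p = 0, s = 0 and r=1, t=0:
g1 = AND(r, p) = AND(1, 0) = 0
g2 = NOR(g1, t) = NOR(0, 0) = 1
g3 = NOR(g1, g2) = NOR(0, 1) = 0
g4 = AND(g3, u) = AND(0, 1) = 0
g5 = OR(s, g4) = OR(0, 0) = 0
g6 = AND(q, g5) = AND(0, 0) = 0
g7 = AND(g6, g4) = AND(0, 0) = 0
So g7 = 0.

r=1, t=0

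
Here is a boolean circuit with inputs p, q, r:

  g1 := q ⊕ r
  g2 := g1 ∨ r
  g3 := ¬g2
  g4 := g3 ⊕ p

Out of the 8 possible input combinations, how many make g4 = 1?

4

g4 = g3 ⊕ p must be 1, so g3 and p differ.
Satisfying assignments:
  p=0, q=0, r=0
  p=1, q=0, r=1
  p=1, q=1, r=0
  p=1, q=1, r=1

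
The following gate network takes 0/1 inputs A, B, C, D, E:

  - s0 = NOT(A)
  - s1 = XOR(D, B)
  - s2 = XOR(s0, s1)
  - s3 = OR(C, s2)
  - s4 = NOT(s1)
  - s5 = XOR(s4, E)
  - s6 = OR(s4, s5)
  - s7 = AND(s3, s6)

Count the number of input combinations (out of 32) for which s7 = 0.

s7 = AND(s3, s6) must be 0, so at least one of s3, s6 is 0.
Enumerating the 32 input combinations, 14 give s7 = 0 and 18 give s7 = 1.

14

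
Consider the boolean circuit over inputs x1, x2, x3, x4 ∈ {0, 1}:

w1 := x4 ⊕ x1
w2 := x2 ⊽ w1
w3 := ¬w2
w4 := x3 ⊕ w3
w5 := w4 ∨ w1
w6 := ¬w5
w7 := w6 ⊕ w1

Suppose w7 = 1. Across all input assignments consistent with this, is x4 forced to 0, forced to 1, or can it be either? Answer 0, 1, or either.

Both values of x4 occur among assignments with w7 = 1:
  x4=0: x1=0, x2=0, x3=0, x4=0
  x4=1: x1=0, x2=0, x3=0, x4=1

either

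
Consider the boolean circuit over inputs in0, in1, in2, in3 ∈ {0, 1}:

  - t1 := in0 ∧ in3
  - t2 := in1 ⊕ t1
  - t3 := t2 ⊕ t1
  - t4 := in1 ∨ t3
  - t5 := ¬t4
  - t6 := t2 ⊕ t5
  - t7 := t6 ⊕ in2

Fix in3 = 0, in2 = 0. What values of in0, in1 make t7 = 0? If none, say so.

With in3 = 0, in2 = 0 fixed, none of the 4 settings of in0, in1 give t7 = 0.
For example, with in0=1, in1=0:
t1 = in0 ∧ in3 = 1 ∧ 0 = 0
t2 = in1 ⊕ t1 = 0 ⊕ 0 = 0
t3 = t2 ⊕ t1 = 0 ⊕ 0 = 0
t4 = in1 ∨ t3 = 0 ∨ 0 = 0
t5 = ¬t4 = ¬0 = 1
t6 = t2 ⊕ t5 = 0 ⊕ 1 = 1
t7 = t6 ⊕ in2 = 1 ⊕ 0 = 1
giving t7 = 1 ≠ 0.

no solution exists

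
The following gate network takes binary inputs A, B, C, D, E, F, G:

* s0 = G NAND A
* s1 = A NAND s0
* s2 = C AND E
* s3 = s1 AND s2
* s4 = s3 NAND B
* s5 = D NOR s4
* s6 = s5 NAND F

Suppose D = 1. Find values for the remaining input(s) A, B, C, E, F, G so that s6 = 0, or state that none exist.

no solution exists

With D = 1 fixed, none of the 64 settings of A, B, C, E, F, G give s6 = 0.
For example, with A=0, B=0, C=1, E=0, F=0, G=1:
s0 = G NAND A = 1 NAND 0 = 1
s1 = A NAND s0 = 0 NAND 1 = 1
s2 = C AND E = 1 AND 0 = 0
s3 = s1 AND s2 = 1 AND 0 = 0
s4 = s3 NAND B = 0 NAND 0 = 1
s5 = D NOR s4 = 1 NOR 1 = 0
s6 = s5 NAND F = 0 NAND 0 = 1
giving s6 = 1 ≠ 0.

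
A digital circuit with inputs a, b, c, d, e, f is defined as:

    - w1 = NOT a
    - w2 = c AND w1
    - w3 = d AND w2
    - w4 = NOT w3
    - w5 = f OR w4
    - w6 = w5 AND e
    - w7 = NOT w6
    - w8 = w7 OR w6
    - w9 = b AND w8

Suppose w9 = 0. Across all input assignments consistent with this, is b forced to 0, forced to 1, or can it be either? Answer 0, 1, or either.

w9 = b AND w8 must be 0, so at least one of b, w8 is 0.
Every assignment with w9 = 0 has b = 0; there are 32 such assignment(s).

0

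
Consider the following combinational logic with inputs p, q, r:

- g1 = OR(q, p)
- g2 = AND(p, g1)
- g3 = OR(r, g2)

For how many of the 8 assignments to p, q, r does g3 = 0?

g3 = OR(r, g2) must be 0, so both r = 0 and g2 = 0.
Enumerating the 8 input combinations, 2 give g3 = 0 and 6 give g3 = 1.

2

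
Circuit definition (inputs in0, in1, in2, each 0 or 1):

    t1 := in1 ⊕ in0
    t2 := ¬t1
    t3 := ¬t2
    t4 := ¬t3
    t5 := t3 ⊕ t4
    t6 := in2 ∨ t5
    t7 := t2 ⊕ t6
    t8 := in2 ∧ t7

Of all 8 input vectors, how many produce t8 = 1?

2

t8 = in2 ∧ t7 must be 1, so both in2 = 1 and t7 = 1.
Satisfying assignments:
  in0=0, in1=1, in2=1
  in0=1, in1=0, in2=1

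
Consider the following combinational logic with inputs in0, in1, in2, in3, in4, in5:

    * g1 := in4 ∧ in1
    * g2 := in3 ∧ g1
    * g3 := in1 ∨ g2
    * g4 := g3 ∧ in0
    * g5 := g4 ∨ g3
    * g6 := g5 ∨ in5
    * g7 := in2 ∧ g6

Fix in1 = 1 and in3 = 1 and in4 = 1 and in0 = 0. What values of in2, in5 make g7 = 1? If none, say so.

in2=1, in5=0

Check with in1 = 1 and in3 = 1 and in4 = 1 and in0 = 0 and in2=1, in5=0:
g1 = in4 ∧ in1 = 1 ∧ 1 = 1
g2 = in3 ∧ g1 = 1 ∧ 1 = 1
g3 = in1 ∨ g2 = 1 ∨ 1 = 1
g4 = g3 ∧ in0 = 1 ∧ 0 = 0
g5 = g4 ∨ g3 = 0 ∨ 1 = 1
g6 = g5 ∨ in5 = 1 ∨ 0 = 1
g7 = in2 ∧ g6 = 1 ∧ 1 = 1
So g7 = 1.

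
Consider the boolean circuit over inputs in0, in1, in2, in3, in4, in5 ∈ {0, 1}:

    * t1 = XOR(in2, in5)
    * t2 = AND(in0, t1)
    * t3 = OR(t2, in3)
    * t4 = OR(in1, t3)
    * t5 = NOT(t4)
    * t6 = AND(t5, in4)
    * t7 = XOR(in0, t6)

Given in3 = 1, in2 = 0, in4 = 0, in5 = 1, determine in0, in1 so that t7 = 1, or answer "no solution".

in0=1, in1=1

Check with in3 = 1, in2 = 0, in4 = 0, in5 = 1 and in0=1, in1=1:
t1 = XOR(in2, in5) = XOR(0, 1) = 1
t2 = AND(in0, t1) = AND(1, 1) = 1
t3 = OR(t2, in3) = OR(1, 1) = 1
t4 = OR(in1, t3) = OR(1, 1) = 1
t5 = NOT(t4) = NOT 1 = 0
t6 = AND(t5, in4) = AND(0, 0) = 0
t7 = XOR(in0, t6) = XOR(1, 0) = 1
So t7 = 1.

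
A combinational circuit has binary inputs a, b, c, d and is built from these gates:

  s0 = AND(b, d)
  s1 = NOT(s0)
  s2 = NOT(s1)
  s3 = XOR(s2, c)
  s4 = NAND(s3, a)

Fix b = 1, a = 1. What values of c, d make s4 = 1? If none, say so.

c=0 d=0

s4 = NAND(s3, a) must be 1, so at least one of s3, a is 0.
Check with b = 1, a = 1 and c=0, d=0:
s0 = AND(b, d) = AND(1, 0) = 0
s1 = NOT(s0) = NOT 0 = 1
s2 = NOT(s1) = NOT 1 = 0
s3 = XOR(s2, c) = XOR(0, 0) = 0
s4 = NAND(s3, a) = NAND(0, 1) = 1
So s4 = 1.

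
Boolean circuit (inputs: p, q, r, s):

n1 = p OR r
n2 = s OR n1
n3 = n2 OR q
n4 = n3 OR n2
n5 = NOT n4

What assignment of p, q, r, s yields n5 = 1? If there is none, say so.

n5 = NOT n4 must be 1, so n4 = 0.
Check with p=0 q=0 r=0 s=0:
n1 = p OR r = 0 OR 0 = 0
n2 = s OR n1 = 0 OR 0 = 0
n3 = n2 OR q = 0 OR 0 = 0
n4 = n3 OR n2 = 0 OR 0 = 0
n5 = NOT n4 = NOT 0 = 1
So n5 = 1 as required.

p=0 q=0 r=0 s=0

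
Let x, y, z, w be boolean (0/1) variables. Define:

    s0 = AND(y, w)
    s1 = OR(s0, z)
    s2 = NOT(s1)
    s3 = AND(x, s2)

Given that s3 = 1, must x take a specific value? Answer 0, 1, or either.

1

s3 = AND(x, s2) must be 1, so both x = 1 and s2 = 1.
s2 = NOT(s1) must be 1, so s1 = 0.
Every assignment with s3 = 1 has x = 1; there are 3 such assignment(s).
  x=1, y=0, z=0, w=0
  x=1, y=0, z=0, w=1
  x=1, y=1, z=0, w=0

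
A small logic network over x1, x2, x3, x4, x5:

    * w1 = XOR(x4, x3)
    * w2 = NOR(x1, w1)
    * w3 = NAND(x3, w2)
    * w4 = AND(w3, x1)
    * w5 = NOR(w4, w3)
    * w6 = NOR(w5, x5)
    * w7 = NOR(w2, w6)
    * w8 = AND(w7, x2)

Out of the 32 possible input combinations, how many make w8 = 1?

6

w8 = AND(w7, x2) must be 1, so both w7 = 1 and x2 = 1.
w7 = NOR(w2, w6) must be 1, so both w2 = 0 and w6 = 0.
w2 = NOR(x1, w1) must be 0, so at least one of x1, w1 is 1.
Satisfying assignments:
  x1=0, x2=1, x3=0, x4=1, x5=1
  x1=0, x2=1, x3=1, x4=0, x5=1
  x1=1, x2=1, x3=0, x4=0, x5=1
  x1=1, x2=1, x3=0, x4=1, x5=1
  x1=1, x2=1, x3=1, x4=0, x5=1
  x1=1, x2=1, x3=1, x4=1, x5=1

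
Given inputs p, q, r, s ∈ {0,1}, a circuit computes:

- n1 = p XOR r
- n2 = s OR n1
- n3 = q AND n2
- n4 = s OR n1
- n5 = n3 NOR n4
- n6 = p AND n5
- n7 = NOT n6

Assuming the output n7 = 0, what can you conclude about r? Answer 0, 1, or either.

n7 = NOT n6 must be 0, so n6 = 1.
Every assignment with n7 = 0 has r = 1; there are 2 such assignment(s).
  p=1, q=0, r=1, s=0
  p=1, q=1, r=1, s=0

1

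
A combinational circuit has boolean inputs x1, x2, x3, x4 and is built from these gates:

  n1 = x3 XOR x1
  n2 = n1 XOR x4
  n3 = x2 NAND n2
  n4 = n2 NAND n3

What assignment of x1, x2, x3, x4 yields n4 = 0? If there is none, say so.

n4 = n2 NAND n3 must be 0, so both n2 = 1 and n3 = 1.
n2 = n1 XOR x4 must be 1, so n1 and x4 differ.
Check with x1=0 x2=0 x3=1 x4=0:
n1 = x3 XOR x1 = 1 XOR 0 = 1
n2 = n1 XOR x4 = 1 XOR 0 = 1
n3 = x2 NAND n2 = 0 NAND 1 = 1
n4 = n2 NAND n3 = 1 NAND 1 = 0
So n4 = 0 as required.

x1=0 x2=0 x3=1 x4=0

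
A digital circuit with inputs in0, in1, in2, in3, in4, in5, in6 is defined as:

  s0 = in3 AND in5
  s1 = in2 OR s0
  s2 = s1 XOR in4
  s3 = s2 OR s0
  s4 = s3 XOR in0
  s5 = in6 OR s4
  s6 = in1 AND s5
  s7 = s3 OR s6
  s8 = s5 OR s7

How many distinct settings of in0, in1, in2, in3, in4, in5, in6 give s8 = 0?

s8 = s5 OR s7 must be 0, so both s5 = 0 and s7 = 0.
s5 = in6 OR s4 must be 0, so both in6 = 0 and s4 = 0.
s7 = s3 OR s6 must be 0, so both s3 = 0 and s6 = 0.
Enumerating the 128 input combinations, 12 give s8 = 0 and 116 give s8 = 1.

12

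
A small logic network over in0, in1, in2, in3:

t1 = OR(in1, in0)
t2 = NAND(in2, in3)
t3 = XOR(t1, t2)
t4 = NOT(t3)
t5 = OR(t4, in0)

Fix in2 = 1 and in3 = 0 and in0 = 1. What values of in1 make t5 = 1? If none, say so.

in1=0

t5 = OR(t4, in0) must be 1, so at least one of t4, in0 is 1.
Check with in2 = 1 and in3 = 0 and in0 = 1 and in1=0:
t1 = OR(in1, in0) = OR(0, 1) = 1
t2 = NAND(in2, in3) = NAND(1, 0) = 1
t3 = XOR(t1, t2) = XOR(1, 1) = 0
t4 = NOT(t3) = NOT 0 = 1
t5 = OR(t4, in0) = OR(1, 1) = 1
So t5 = 1.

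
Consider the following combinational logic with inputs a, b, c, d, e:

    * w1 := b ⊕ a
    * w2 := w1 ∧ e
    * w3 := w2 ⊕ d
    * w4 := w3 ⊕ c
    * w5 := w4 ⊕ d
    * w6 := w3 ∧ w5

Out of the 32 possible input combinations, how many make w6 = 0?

24

w6 = w3 ∧ w5 must be 0, so at least one of w3, w5 is 0.
Enumerating the 32 input combinations, 24 give w6 = 0 and 8 give w6 = 1.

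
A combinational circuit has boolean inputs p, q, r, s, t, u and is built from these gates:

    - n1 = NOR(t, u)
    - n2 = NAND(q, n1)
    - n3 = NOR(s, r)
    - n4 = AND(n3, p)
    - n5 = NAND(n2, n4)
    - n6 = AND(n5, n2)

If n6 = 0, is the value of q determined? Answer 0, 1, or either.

Both values of q occur among assignments with n6 = 0:
  q=0: p=1, q=0, r=0, s=0, t=0, u=0
  q=1: p=0, q=1, r=0, s=0, t=0, u=0

either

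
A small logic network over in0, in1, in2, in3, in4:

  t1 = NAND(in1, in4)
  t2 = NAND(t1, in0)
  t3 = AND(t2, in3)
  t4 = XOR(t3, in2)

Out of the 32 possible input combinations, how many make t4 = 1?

16

t4 = XOR(t3, in2) must be 1, so t3 and in2 differ.
Enumerating the 32 input combinations, 16 give t4 = 1 and 16 give t4 = 0.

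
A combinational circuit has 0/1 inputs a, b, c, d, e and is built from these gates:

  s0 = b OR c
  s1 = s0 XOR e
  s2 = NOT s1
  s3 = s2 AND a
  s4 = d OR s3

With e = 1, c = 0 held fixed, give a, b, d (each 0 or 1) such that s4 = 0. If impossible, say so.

a=1, b=0, d=0

Check with e = 1, c = 0 and a=1, b=0, d=0:
s0 = b OR c = 0 OR 0 = 0
s1 = s0 XOR e = 0 XOR 1 = 1
s2 = NOT s1 = NOT 1 = 0
s3 = s2 AND a = 0 AND 1 = 0
s4 = d OR s3 = 0 OR 0 = 0
So s4 = 0.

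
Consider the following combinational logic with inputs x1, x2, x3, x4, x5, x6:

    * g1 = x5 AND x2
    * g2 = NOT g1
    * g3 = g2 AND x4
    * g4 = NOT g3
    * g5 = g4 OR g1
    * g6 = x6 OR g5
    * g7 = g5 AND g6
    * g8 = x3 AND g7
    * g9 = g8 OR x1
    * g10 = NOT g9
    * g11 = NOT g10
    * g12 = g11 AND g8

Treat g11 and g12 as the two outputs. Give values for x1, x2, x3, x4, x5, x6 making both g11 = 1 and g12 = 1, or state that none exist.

Check with x1=1, x2=0, x3=1, x4=0, x5=0, x6=0:
g1 = x5 AND x2 = 0 AND 0 = 0
g2 = NOT g1 = NOT 0 = 1
g3 = g2 AND x4 = 1 AND 0 = 0
g4 = NOT g3 = NOT 0 = 1
g5 = g4 OR g1 = 1 OR 0 = 1
g6 = x6 OR g5 = 0 OR 1 = 1
g7 = g5 AND g6 = 1 AND 1 = 1
g8 = x3 AND g7 = 1 AND 1 = 1
g9 = g8 OR x1 = 1 OR 1 = 1
g10 = NOT g9 = NOT 1 = 0
g11 = NOT g10 = NOT 0 = 1
g12 = g11 AND g8 = 1 AND 1 = 1
So g11 = 1 and g12 = 1.

x1=1, x2=0, x3=1, x4=0, x5=0, x6=0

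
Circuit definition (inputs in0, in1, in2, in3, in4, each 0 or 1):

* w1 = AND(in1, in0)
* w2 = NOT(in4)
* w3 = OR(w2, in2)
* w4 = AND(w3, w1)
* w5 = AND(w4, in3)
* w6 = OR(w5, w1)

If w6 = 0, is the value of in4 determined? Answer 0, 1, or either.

either

Both values of in4 occur among assignments with w6 = 0:
  in4=0: in0=0, in1=0, in2=0, in3=0, in4=0
  in4=1: in0=0, in1=0, in2=0, in3=0, in4=1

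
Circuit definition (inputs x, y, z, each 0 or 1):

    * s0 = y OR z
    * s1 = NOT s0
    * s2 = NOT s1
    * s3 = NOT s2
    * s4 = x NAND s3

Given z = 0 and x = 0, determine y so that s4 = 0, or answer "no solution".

no solution exists

With z = 0 and x = 0 fixed, none of the 2 settings of y give s4 = 0.
For example, with y=0:
s0 = y OR z = 0 OR 0 = 0
s1 = NOT s0 = NOT 0 = 1
s2 = NOT s1 = NOT 1 = 0
s3 = NOT s2 = NOT 0 = 1
s4 = x NAND s3 = 0 NAND 1 = 1
giving s4 = 1 ≠ 0.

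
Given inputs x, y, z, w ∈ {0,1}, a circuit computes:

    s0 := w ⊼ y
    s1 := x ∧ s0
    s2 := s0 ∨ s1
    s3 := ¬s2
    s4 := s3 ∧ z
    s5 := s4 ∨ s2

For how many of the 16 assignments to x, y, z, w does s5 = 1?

14

s5 = s4 ∨ s2 must be 1, so at least one of s4, s2 is 1.
Enumerating the 16 input combinations, 14 give s5 = 1 and 2 give s5 = 0.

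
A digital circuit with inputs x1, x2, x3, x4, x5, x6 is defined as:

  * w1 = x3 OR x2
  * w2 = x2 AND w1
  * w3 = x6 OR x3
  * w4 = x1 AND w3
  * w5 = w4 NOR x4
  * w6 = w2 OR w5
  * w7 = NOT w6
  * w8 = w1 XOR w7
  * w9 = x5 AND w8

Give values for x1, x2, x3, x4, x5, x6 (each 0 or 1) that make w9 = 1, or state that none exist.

w9 = x5 AND w8 must be 1, so both x5 = 1 and w8 = 1.
w8 = w1 XOR w7 must be 1, so w1 and w7 differ.
Check with x1=1, x2=1, x3=0, x4=0, x5=1, x6=1:
w1 = x3 OR x2 = 0 OR 1 = 1
w2 = x2 AND w1 = 1 AND 1 = 1
w3 = x6 OR x3 = 1 OR 0 = 1
w4 = x1 AND w3 = 1 AND 1 = 1
w5 = w4 NOR x4 = 1 NOR 0 = 0
w6 = w2 OR w5 = 1 OR 0 = 1
w7 = NOT w6 = NOT 1 = 0
w8 = w1 XOR w7 = 1 XOR 0 = 1
w9 = x5 AND w8 = 1 AND 1 = 1
So w9 = 1 as required.

x1=1, x2=1, x3=0, x4=0, x5=1, x6=1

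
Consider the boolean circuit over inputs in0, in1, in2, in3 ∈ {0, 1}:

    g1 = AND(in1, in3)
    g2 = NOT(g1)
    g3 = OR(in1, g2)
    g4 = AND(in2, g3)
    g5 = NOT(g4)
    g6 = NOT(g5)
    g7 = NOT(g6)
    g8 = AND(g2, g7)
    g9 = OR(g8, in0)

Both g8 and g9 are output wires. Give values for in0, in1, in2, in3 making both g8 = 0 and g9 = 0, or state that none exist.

in0=0, in1=1, in2=0, in3=1

Check with in0=0, in1=1, in2=0, in3=1:
g1 = AND(in1, in3) = AND(1, 1) = 1
g2 = NOT(g1) = NOT 1 = 0
g3 = OR(in1, g2) = OR(1, 0) = 1
g4 = AND(in2, g3) = AND(0, 1) = 0
g5 = NOT(g4) = NOT 0 = 1
g6 = NOT(g5) = NOT 1 = 0
g7 = NOT(g6) = NOT 0 = 1
g8 = AND(g2, g7) = AND(0, 1) = 0
g9 = OR(g8, in0) = OR(0, 0) = 0
So g8 = 0 and g9 = 0.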